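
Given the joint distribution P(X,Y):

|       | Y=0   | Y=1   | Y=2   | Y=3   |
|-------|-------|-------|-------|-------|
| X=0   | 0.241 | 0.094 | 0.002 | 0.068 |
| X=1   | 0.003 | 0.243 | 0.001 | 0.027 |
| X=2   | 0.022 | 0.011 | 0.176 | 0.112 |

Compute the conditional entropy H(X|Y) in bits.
0.8036 bits

H(X|Y) = H(X,Y) - H(Y)

H(X,Y) = -Σ_{x,y} P(x,y) log₂ P(x,y). Per-cell terms -P(x,y)·log₂P(x,y):
  X=0: 0.49475, 0.32065, 0.01793, 0.26373
  X=1: 0.02514, 0.49596, 0.00997, 0.14069
  X=2: 0.12114, 0.07157, 0.44112, 0.35374
Sum of the 12 terms: H(X,Y) = 2.7564 bits

Marginal of Y (column sums):
  P(Y=0) = 0.241 + 0.003 + 0.022 = 0.266
  P(Y=1) = 0.094 + 0.243 + 0.011 = 0.348
  P(Y=2) = 0.002 + 0.001 + 0.176 = 0.179
  P(Y=3) = 0.068 + 0.027 + 0.112 = 0.207
H(Y) = -[0.266·log₂(0.266) + 0.348·log₂(0.348) + 0.179·log₂(0.179) + 0.207·log₂(0.207)]
  = 0.50819 + 0.52995 + 0.44427 + 0.47037 = 1.9528 bits

H(X|Y) = H(X,Y) - H(Y) = 2.7564 - 1.9528 = 0.8036 bits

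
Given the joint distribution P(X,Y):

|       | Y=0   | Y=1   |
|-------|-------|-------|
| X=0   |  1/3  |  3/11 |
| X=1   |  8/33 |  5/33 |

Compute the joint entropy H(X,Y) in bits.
1.9476 bits

H(X,Y) = -Σ_{x,y} P(x,y) log₂ P(x,y). Per-cell terms -P(x,y)·log₂P(x,y):
  X=0: 0.5283, 0.5112
  X=1: 0.4956, 0.4125
Sum of the 4 terms: H(X,Y) = 1.9476 bits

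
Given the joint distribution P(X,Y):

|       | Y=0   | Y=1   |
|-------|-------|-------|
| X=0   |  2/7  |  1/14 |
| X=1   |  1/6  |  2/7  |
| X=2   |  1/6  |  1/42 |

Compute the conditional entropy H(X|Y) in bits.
1.3361 bits

H(X|Y) = H(X,Y) - H(Y)

H(X,Y) = -Σ_{x,y} P(x,y) log₂ P(x,y). Per-cell terms -P(x,y)·log₂P(x,y):
  X=0: 0.5164, 0.2720
  X=1: 0.4308, 0.5164
  X=2: 0.4308, 0.1284
Sum of the 6 terms: H(X,Y) = 2.2948 bits

Marginal of Y (column sums):
  P(Y=0) = 2/7 + 1/6 + 1/6 = 13/21
  P(Y=1) = 1/14 + 2/7 + 1/42 = 8/21
H(Y) = -[(13/21)·log₂(13/21) + (8/21)·log₂(8/21)]
  = 0.4283 + 0.5304 = 0.9587 bits

H(X|Y) = H(X,Y) - H(Y) = 2.2948 - 0.9587 = 1.3361 bits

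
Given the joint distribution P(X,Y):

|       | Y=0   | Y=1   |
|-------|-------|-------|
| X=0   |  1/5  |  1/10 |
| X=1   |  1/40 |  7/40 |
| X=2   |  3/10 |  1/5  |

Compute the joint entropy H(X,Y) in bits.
2.3552 bits

H(X,Y) = -Σ_{x,y} P(x,y) log₂ P(x,y). Per-cell terms -P(x,y)·log₂P(x,y):
  X=0: 0.4644, 0.3322
  X=1: 0.1330, 0.4401
  X=2: 0.5211, 0.4644
Sum of the 6 terms: H(X,Y) = 2.3552 bits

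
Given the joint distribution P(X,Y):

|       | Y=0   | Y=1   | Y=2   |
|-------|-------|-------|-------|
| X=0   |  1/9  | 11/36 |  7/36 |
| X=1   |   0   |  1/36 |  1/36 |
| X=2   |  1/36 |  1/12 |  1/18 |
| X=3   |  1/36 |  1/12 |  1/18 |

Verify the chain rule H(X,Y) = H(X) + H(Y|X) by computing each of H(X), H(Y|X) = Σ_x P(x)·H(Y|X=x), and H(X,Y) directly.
H(X) = 1.5275 bits, H(Y|X) = 1.4420 bits, H(X,Y) = 2.9695 bits

Marginal of X (row sums):
  P(X=0) = 1/9 + 11/36 + 7/36 = 11/18
  P(X=1) = 0 + 1/36 + 1/36 = 1/18
  P(X=2) = 1/36 + 1/12 + 1/18 = 1/6
  P(X=3) = 1/36 + 1/12 + 1/18 = 1/6
H(X) = -[(11/18)·log₂(11/18) + (1/18)·log₂(1/18) + (1/6)·log₂(1/6) + (1/6)·log₂(1/6)]
  = 0.4342 + 0.2317 + 0.4308 + 0.4308 = 1.5275 bits

H(Y|X) = Σ_x P(x)·H(Y|X=x):
  X=0: P(X=0) = 11/18, P(Y|X=0) = (2/11, 1/2, 7/22) → H(Y|X=0) = 1.4728
  X=1: P(X=1) = 1/18, P(Y|X=1) = (0, 1/2, 1/2) → H(Y|X=1) = 1.0000
  X=2: P(X=2) = 1/6, P(Y|X=2) = (1/6, 1/2, 1/3) → H(Y|X=2) = 1.4591
  X=3: P(X=3) = 1/6, P(Y|X=3) = (1/6, 1/2, 1/3) → H(Y|X=3) = 1.4591
H(Y|X) = (11/18)·1.4728 + (1/18)·1.0000 + (1/6)·1.4591 + (1/6)·1.4591 = 1.4420 bits

H(X,Y) = -Σ_{x,y} P(x,y) log₂ P(x,y). Per-cell terms -P(x,y)·log₂P(x,y):
  X=0: 0.3522, 0.5227, 0.4594
  X=1: 0.0000, 0.1436, 0.1436
  X=2: 0.1436, 0.2987, 0.2317
  X=3: 0.1436, 0.2987, 0.2317
  (cells with P = 0 contribute 0)
Sum of the 12 terms: H(X,Y) = 2.9695 bits

Chain rule check:
  H(X) + H(Y|X) = 1.5275 + 1.4420 = 2.9695 bits
  H(X,Y) = 2.9695 bits
✓ Chain rule verified.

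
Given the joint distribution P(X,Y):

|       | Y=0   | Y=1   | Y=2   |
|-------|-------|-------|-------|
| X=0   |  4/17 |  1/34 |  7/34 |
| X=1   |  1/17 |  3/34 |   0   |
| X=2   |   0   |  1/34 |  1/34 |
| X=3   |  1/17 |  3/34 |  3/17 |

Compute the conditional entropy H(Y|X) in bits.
1.2645 bits

H(Y|X) = H(X,Y) - H(X)

H(X,Y) = -Σ_{x,y} P(x,y) log₂ P(x,y). Per-cell terms -P(x,y)·log₂P(x,y):
  X=0: 0.49117, 0.14963, 0.46943
  X=1: 0.24044, 0.30904, 0.00000
  X=2: 0.00000, 0.14963, 0.14963
  X=3: 0.24044, 0.30904, 0.44162
  (cells with P = 0 contribute 0)
Sum of the 12 terms: H(X,Y) = 2.9501 bits

Marginal of X (row sums):
  P(X=0) = 4/17 + 1/34 + 7/34 = 8/17
  P(X=1) = 1/17 + 3/34 + 0 = 5/34
  P(X=2) = 0 + 1/34 + 1/34 = 1/17
  P(X=3) = 1/17 + 3/34 + 3/17 = 11/34
H(X) = -[(8/17)·log₂(8/17) + (5/34)·log₂(5/34) + (1/17)·log₂(1/17) + (11/34)·log₂(11/34)]
  = 0.51175 + 0.40670 + 0.24044 + 0.52672 = 1.6856 bits

H(Y|X) = H(X,Y) - H(X) = 2.9501 - 1.6856 = 1.2645 bits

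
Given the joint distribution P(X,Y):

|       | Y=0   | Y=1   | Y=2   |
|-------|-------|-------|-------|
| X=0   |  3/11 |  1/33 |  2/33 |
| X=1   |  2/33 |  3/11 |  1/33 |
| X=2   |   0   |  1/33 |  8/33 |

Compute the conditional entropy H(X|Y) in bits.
0.8819 bits

H(X|Y) = H(X,Y) - H(Y)

H(X,Y) = -Σ_{x,y} P(x,y) log₂ P(x,y). Per-cell terms -P(x,y)·log₂P(x,y):
  X=0: 0.511219, 0.152860, 0.245115
  X=1: 0.245115, 0.511219, 0.152860
  X=2: 0.000000, 0.152860, 0.495611
  (cells with P = 0 contribute 0)
Sum of the 9 terms: H(X,Y) = 2.46686 bits

Marginal of Y (column sums):
  P(Y=0) = 3/11 + 2/33 + 0 = 1/3
  P(Y=1) = 1/33 + 3/11 + 1/33 = 1/3
  P(Y=2) = 2/33 + 1/33 + 8/33 = 1/3
H(Y) = -[(1/3)·log₂(1/3) + (1/3)·log₂(1/3) + (1/3)·log₂(1/3)]
  = 0.528321 + 0.528321 + 0.528321 = 1.58496 bits

H(X|Y) = H(X,Y) - H(Y) = 2.46686 - 1.58496 = 0.8819 bits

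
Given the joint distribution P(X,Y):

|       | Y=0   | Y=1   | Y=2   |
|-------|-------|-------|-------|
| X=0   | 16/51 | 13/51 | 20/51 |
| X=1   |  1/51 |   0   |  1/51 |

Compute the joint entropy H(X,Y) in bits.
1.7794 bits

H(X,Y) = -Σ_{x,y} P(x,y) log₂ P(x,y). Per-cell terms -P(x,y)·log₂P(x,y):
  X=0: 0.5247, 0.5027, 0.5296
  X=1: 0.1112, 0.0000, 0.1112
  (cells with P = 0 contribute 0)
Sum of the 6 terms: H(X,Y) = 1.7794 bits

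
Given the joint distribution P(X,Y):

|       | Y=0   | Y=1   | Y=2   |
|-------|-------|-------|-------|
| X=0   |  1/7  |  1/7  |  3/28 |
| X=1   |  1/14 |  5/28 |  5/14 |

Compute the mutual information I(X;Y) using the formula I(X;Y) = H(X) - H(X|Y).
0.0894 bits

I(X;Y) = H(X) - H(X|Y)

Marginal of X (row sums):
  P(X=0) = 1/7 + 1/7 + 3/28 = 11/28
  P(X=1) = 1/14 + 5/28 + 5/14 = 17/28
H(X) = -[(11/28)·log₂(11/28) + (17/28)·log₂(17/28)]
  = 0.52954 + 0.43708 = 0.96662 bits

Marginal of Y (column sums):
  P(Y=0) = 1/7 + 1/14 = 3/14
  P(Y=1) = 1/7 + 5/28 = 9/28
  P(Y=2) = 3/28 + 5/14 = 13/28
H(X|Y) = Σ_y P(y)·H(X|Y=y):
  Y=0: P(Y=0) = 3/14, P(X|Y=0) = (2/3, 1/3) → H(X|Y=0) = 0.91830
  Y=1: P(Y=1) = 9/28, P(X|Y=1) = (4/9, 5/9) → H(X|Y=1) = 0.99108
  Y=2: P(Y=2) = 13/28, P(X|Y=2) = (3/13, 10/13) → H(X|Y=2) = 0.77935
H(X|Y) = (3/14)·0.91830 + (9/28)·0.99108 + (13/28)·0.77935 = 0.87718 bits

I(X;Y) = H(X) - H(X|Y) = 0.96662 - 0.87718 = 0.0894 bits

Cross-check via I(X;Y) = H(X) + H(Y) - H(X,Y): computing H(Y) from the column sums and H(X,Y) from the 6 cells in the same way gives H(Y) = 1.51647 bits and H(X,Y) = 2.39365 bits, so
I(X;Y) = 0.96662 + 1.51647 - 2.39365 = 0.0894 bits ✓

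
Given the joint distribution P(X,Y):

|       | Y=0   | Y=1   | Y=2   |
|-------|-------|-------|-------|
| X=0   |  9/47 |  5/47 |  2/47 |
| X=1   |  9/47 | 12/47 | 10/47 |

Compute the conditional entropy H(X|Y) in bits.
0.8651 bits

H(X|Y) = H(X,Y) - H(Y)

H(X,Y) = -Σ_{x,y} P(x,y) log₂ P(x,y). Per-cell terms -P(x,y)·log₂P(x,y):
  X=0: 0.45664, 0.34390, 0.19381
  X=1: 0.45664, 0.50288, 0.47503
Sum of the 6 terms: H(X,Y) = 2.4289 bits

Marginal of Y (column sums):
  P(Y=0) = 9/47 + 9/47 = 18/47
  P(Y=1) = 5/47 + 12/47 = 17/47
  P(Y=2) = 2/47 + 10/47 = 12/47
H(Y) = -[(18/47)·log₂(18/47) + (17/47)·log₂(17/47) + (12/47)·log₂(12/47)]
  = 0.53030 + 0.53066 + 0.50288 = 1.5638 bits

H(X|Y) = H(X,Y) - H(Y) = 2.4289 - 1.5638 = 0.8651 bits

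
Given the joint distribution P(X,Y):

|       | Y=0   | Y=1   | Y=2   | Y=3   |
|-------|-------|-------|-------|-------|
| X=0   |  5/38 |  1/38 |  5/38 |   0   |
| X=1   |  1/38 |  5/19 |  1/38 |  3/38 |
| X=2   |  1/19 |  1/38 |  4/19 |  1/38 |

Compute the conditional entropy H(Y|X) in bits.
1.3811 bits

H(Y|X) = H(X,Y) - H(X)

H(X,Y) = -Σ_{x,y} P(x,y) log₂ P(x,y). Per-cell terms -P(x,y)·log₂P(x,y):
  X=0: 0.385000, 0.138103, 0.385000, 0.000000
  X=1: 0.138103, 0.506842, 0.138103, 0.289181
  X=2: 0.223575, 0.138103, 0.473248, 0.138103
  (cells with P = 0 contribute 0)
Sum of the 12 terms: H(X,Y) = 2.95336 bits

Marginal of X (row sums):
  P(X=0) = 5/38 + 1/38 + 5/38 + 0 = 11/38
  P(X=1) = 1/38 + 5/19 + 1/38 + 3/38 = 15/38
  P(X=2) = 1/19 + 1/38 + 4/19 + 1/38 = 6/19
H(X) = -[(11/38)·log₂(11/38) + (15/38)·log₂(15/38) + (6/19)·log₂(6/19)]
  = 0.517722 + 0.529357 + 0.525147 = 1.57223 bits

H(Y|X) = H(X,Y) - H(X) = 2.95336 - 1.57223 = 1.3811 bits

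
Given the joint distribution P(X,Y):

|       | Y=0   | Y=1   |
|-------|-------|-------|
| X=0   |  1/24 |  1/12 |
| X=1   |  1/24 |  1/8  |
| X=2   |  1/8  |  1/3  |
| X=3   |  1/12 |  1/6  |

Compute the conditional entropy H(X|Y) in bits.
1.8179 bits

H(X|Y) = H(X,Y) - H(Y)

H(X,Y) = -Σ_{x,y} P(x,y) log₂ P(x,y). Per-cell terms -P(x,y)·log₂P(x,y):
  X=0: 0.1910401, 0.2987469
  X=1: 0.1910401, 0.3750000
  X=2: 0.3750000, 0.5283208
  X=3: 0.2987469, 0.4308271
Sum of the 8 terms: H(X,Y) = 2.6887219 bits

Marginal of Y (column sums):
  P(Y=0) = 1/24 + 1/24 + 1/8 + 1/12 = 7/24
  P(Y=1) = 1/12 + 1/8 + 1/3 + 1/6 = 17/24
H(Y) = -[(7/24)·log₂(7/24) + (17/24)·log₂(17/24)]
  = 0.5184689 + 0.3523956 = 0.8708645 bits

H(X|Y) = H(X,Y) - H(Y) = 2.6887219 - 0.8708645 = 1.8179 bits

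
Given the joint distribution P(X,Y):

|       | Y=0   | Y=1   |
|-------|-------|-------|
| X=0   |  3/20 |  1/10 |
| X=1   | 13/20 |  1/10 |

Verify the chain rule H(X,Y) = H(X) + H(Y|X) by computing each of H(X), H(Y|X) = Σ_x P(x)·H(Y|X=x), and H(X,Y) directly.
H(X) = 0.8113 bits, H(Y|X) = 0.6676 bits, H(X,Y) = 1.4789 bits

Marginal of X (row sums):
  P(X=0) = 3/20 + 1/10 = 1/4
  P(X=1) = 13/20 + 1/10 = 3/4
H(X) = -[(1/4)·log₂(1/4) + (3/4)·log₂(3/4)]
  = 0.5000 + 0.3113 = 0.8113 bits

H(Y|X) = Σ_x P(x)·H(Y|X=x):
  X=0: P(X=0) = 1/4, P(Y|X=0) = (3/5, 2/5) → H(Y|X=0) = 0.9710
  X=1: P(X=1) = 3/4, P(Y|X=1) = (13/15, 2/15) → H(Y|X=1) = 0.5665
H(Y|X) = (1/4)·0.9710 + (3/4)·0.5665 = 0.6676 bits

H(X,Y) = -Σ_{x,y} P(x,y) log₂ P(x,y). Per-cell terms -P(x,y)·log₂P(x,y):
  X=0: 0.4105, 0.3322
  X=1: 0.4040, 0.3322
Sum of the 4 terms: H(X,Y) = 1.4789 bits

Chain rule check:
  H(X) + H(Y|X) = 0.8113 + 0.6676 = 1.4789 bits
  H(X,Y) = 1.4789 bits
✓ Chain rule verified.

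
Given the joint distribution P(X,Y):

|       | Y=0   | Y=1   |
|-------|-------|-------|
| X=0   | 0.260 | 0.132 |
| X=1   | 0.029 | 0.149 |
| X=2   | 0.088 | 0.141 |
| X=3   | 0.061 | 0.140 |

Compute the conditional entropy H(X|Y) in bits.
1.8097 bits

H(X|Y) = H(X,Y) - H(Y)

H(X,Y) = -Σ_{x,y} P(x,y) log₂ P(x,y). Per-cell terms -P(x,y)·log₂P(x,y):
  X=0: 0.50529, 0.38562
  X=1: 0.14813, 0.40925
  X=2: 0.30856, 0.39850
  X=3: 0.24614, 0.39711
Sum of the 8 terms: H(X,Y) = 2.7986 bits

Marginal of Y (column sums):
  P(Y=0) = 0.260 + 0.029 + 0.088 + 0.061 = 0.438
  P(Y=1) = 0.132 + 0.149 + 0.141 + 0.140 = 0.562
H(Y) = -[0.438·log₂(0.438) + 0.562·log₂(0.562)]
  = 0.52166 + 0.46722 = 0.9889 bits

H(X|Y) = H(X,Y) - H(Y) = 2.7986 - 0.9889 = 1.8097 bits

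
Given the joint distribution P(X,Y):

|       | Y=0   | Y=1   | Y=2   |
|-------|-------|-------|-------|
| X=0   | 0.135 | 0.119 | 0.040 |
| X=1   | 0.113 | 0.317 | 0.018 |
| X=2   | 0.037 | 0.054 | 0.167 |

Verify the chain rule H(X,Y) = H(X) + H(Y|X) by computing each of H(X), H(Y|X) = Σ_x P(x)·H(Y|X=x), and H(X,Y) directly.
H(X) = 1.5425 bits, H(Y|X) = 1.2185 bits, H(X,Y) = 2.7610 bits

Marginal of X (row sums):
  P(X=0) = 0.135 + 0.119 + 0.040 = 0.294
  P(X=1) = 0.113 + 0.317 + 0.018 = 0.448
  P(X=2) = 0.037 + 0.054 + 0.167 = 0.258
H(X) = -[0.294·log₂(0.294) + 0.448·log₂(0.448) + 0.258·log₂(0.258)]
  = 0.5192 + 0.5190 + 0.5043 = 1.5425 bits

H(Y|X) = Σ_x P(x)·H(Y|X=x):
  X=0: P(X=0) = 0.294, P(Y|X=0) = (45/98, 17/42, 20/147) → H(Y|X=0) = 1.4353
  X=1: P(X=1) = 0.448, P(Y|X=1) = (113/448, 317/448, 9/224) → H(Y|X=1) = 1.0407
  X=2: P(X=2) = 0.258, P(Y|X=2) = (37/258, 9/43, 167/258) → H(Y|X=2) = 1.2802
H(Y|X) = 0.294·1.4353 + 0.448·1.0407 + 0.258·1.2802 = 1.2185 bits

H(X,Y) = -Σ_{x,y} P(x,y) log₂ P(x,y). Per-cell terms -P(x,y)·log₂P(x,y):
  X=0: 0.3900, 0.3654, 0.1858
  X=1: 0.3555, 0.5254, 0.1043
  X=2: 0.1760, 0.2274, 0.4312
Sum of the 9 terms: H(X,Y) = 2.7610 bits

Chain rule check:
  H(X) + H(Y|X) = 1.5425 + 1.2185 = 2.7610 bits
  H(X,Y) = 2.7610 bits
✓ Chain rule verified.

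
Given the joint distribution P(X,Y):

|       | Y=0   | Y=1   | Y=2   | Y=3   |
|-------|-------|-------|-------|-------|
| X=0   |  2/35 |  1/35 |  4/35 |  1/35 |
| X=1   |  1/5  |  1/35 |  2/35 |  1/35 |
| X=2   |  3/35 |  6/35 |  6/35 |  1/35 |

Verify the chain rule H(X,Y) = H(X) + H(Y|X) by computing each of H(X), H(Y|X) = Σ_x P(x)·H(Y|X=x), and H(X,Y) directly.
H(X) = 1.5277 bits, H(Y|X) = 1.6751 bits, H(X,Y) = 3.2028 bits

Marginal of X (row sums):
  P(X=0) = 2/35 + 1/35 + 4/35 + 1/35 = 8/35
  P(X=1) = 1/5 + 1/35 + 2/35 + 1/35 = 11/35
  P(X=2) = 3/35 + 6/35 + 6/35 + 1/35 = 16/35
H(X) = -[(8/35)·log₂(8/35) + (11/35)·log₂(11/35) + (16/35)·log₂(16/35)]
  = 0.48669 + 0.52481 + 0.51624 = 1.5277 bits

H(Y|X) = Σ_x P(x)·H(Y|X=x):
  X=0: P(X=0) = 8/35, P(Y|X=0) = (1/4, 1/8, 1/2, 1/8) → H(Y|X=0) = 1.75000
  X=1: P(X=1) = 11/35, P(Y|X=1) = (7/11, 1/11, 2/11, 1/11) → H(Y|X=1) = 1.49111
  X=2: P(X=2) = 16/35, P(Y|X=2) = (3/16, 3/8, 3/8, 1/16) → H(Y|X=2) = 1.76410
H(Y|X) = (8/35)·1.75000 + (11/35)·1.49111 + (16/35)·1.76410 = 1.6751 bits

H(X,Y) = -Σ_{x,y} P(x,y) log₂ P(x,y). Per-cell terms -P(x,y)·log₂P(x,y):
  X=0: 0.23596, 0.14655, 0.35763, 0.14655
  X=1: 0.46439, 0.14655, 0.23596, 0.14655
  X=2: 0.30380, 0.43617, 0.43617, 0.14655
Sum of the 12 terms: H(X,Y) = 3.2028 bits

Chain rule check:
  H(X) + H(Y|X) = 1.5277 + 1.6751 = 3.2028 bits
  H(X,Y) = 3.2028 bits
✓ Chain rule verified.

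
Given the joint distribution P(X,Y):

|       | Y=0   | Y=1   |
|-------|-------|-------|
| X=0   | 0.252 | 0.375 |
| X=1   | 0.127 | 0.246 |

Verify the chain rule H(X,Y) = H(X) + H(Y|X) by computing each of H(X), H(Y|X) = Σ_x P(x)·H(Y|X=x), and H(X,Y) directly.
H(X) = 0.9529 bits, H(Y|X) = 0.9546 bits, H(X,Y) = 1.9076 bits

Marginal of X (row sums):
  P(X=0) = 0.252 + 0.375 = 0.627
  P(X=1) = 0.127 + 0.246 = 0.373
H(X) = -[0.627·log₂(0.627) + 0.373·log₂(0.373)]
  = 0.422261 + 0.530687 = 0.9529 bits

H(Y|X) = Σ_x P(x)·H(Y|X=x):
  X=0: P(X=0) = 0.627, P(Y|X=0) = (84/209, 125/209) → H(Y|X=0) = 0.972059
  X=1: P(X=1) = 0.373, P(Y|X=1) = (127/373, 246/373) → H(Y|X=1) = 0.925280
H(Y|X) = 0.627·0.972059 + 0.373·0.925280 = 0.9546 bits

H(X,Y) = -Σ_{x,y} P(x,y) log₂ P(x,y). Per-cell terms -P(x,y)·log₂P(x,y):
  X=0: 0.501103, 0.530639
  X=1: 0.378092, 0.497724
Sum of the 4 terms: H(X,Y) = 1.9076 bits

Chain rule check:
  H(X) + H(Y|X) = 0.9529 + 0.9546 = 1.9075 bits
  H(X,Y) = 1.9076 bits
✓ Chain rule verified (Δ = 0.0001 is 4-dp rounding noise: each of the three values was rounded independently).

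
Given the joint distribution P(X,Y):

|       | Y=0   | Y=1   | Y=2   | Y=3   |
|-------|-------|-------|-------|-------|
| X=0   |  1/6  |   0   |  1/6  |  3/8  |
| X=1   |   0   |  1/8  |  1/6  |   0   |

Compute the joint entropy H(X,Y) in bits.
2.1981 bits

H(X,Y) = -Σ_{x,y} P(x,y) log₂ P(x,y). Per-cell terms -P(x,y)·log₂P(x,y):
  X=0: 0.43083, 0.00000, 0.43083, 0.53064
  X=1: 0.00000, 0.37500, 0.43083, 0.00000
  (cells with P = 0 contribute 0)
Sum of the 8 terms: H(X,Y) = 2.1981 bits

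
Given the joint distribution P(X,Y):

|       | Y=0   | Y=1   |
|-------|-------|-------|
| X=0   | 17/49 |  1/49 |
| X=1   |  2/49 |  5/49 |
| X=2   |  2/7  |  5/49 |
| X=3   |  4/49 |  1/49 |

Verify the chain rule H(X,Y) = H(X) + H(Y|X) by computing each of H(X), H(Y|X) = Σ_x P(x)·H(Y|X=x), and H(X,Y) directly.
H(X) = 1.7978 bits, H(Y|X) = 0.6331 bits, H(X,Y) = 2.4309 bits

Marginal of X (row sums):
  P(X=0) = 17/49 + 1/49 = 18/49
  P(X=1) = 2/49 + 5/49 = 1/7
  P(X=2) = 2/7 + 5/49 = 19/49
  P(X=3) = 4/49 + 1/49 = 5/49
H(X) = -[(18/49)·log₂(18/49) + (1/7)·log₂(1/7) + (19/49)·log₂(19/49) + (5/49)·log₂(5/49)]
  = 0.53074 + 0.40105 + 0.52998 + 0.33600 = 1.7978 bits

H(Y|X) = Σ_x P(x)·H(Y|X=x):
  X=0: P(X=0) = 18/49, P(Y|X=0) = (17/18, 1/18) → H(Y|X=0) = 0.30954
  X=1: P(X=1) = 1/7, P(Y|X=1) = (2/7, 5/7) → H(Y|X=1) = 0.86312
  X=2: P(X=2) = 19/49, P(Y|X=2) = (14/19, 5/19) → H(Y|X=2) = 0.83147
  X=3: P(X=3) = 5/49, P(Y|X=3) = (4/5, 1/5) → H(Y|X=3) = 0.72193
H(Y|X) = (18/49)·0.30954 + (1/7)·0.86312 + (19/49)·0.83147 + (5/49)·0.72193 = 0.6331 bits

H(X,Y) = -Σ_{x,y} P(x,y) log₂ P(x,y). Per-cell terms -P(x,y)·log₂P(x,y):
  X=0: 0.52986, 0.11459
  X=1: 0.18836, 0.33600
  X=2: 0.51639, 0.33600
  X=3: 0.29508, 0.11459
Sum of the 8 terms: H(X,Y) = 2.4309 bits

Chain rule check:
  H(X) + H(Y|X) = 1.7978 + 0.6331 = 2.4309 bits
  H(X,Y) = 2.4309 bits
✓ Chain rule verified.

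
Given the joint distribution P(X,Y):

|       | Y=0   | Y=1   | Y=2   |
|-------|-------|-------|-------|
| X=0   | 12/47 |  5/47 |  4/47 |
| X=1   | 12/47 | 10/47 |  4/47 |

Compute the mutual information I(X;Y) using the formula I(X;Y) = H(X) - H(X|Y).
0.0179 bits

I(X;Y) = H(X) - H(X|Y)

Marginal of X (row sums):
  P(X=0) = 12/47 + 5/47 + 4/47 = 21/47
  P(X=1) = 12/47 + 10/47 + 4/47 = 26/47
H(X) = -[(21/47)·log₂(21/47) + (26/47)·log₂(26/47)]
  = 0.5193 + 0.4725 = 0.9918 bits

Marginal of Y (column sums):
  P(Y=0) = 12/47 + 12/47 = 24/47
  P(Y=1) = 5/47 + 10/47 = 15/47
  P(Y=2) = 4/47 + 4/47 = 8/47
H(X|Y) = Σ_y P(y)·H(X|Y=y):
  Y=0: P(Y=0) = 24/47, P(X|Y=0) = (1/2, 1/2) → H(X|Y=0) = 1.0000
  Y=1: P(Y=1) = 15/47, P(X|Y=1) = (1/3, 2/3) → H(X|Y=1) = 0.9183
  Y=2: P(Y=2) = 8/47, P(X|Y=2) = (1/2, 1/2) → H(X|Y=2) = 1.0000
H(X|Y) = (24/47)·1.0000 + (15/47)·0.9183 + (8/47)·1.0000 = 0.9739 bits

I(X;Y) = H(X) - H(X|Y) = 0.9918 - 0.9739 = 0.0179 bits

Cross-check via I(X;Y) = H(X) + H(Y) - H(X,Y): computing H(Y) from the column sums and H(X,Y) from the 6 cells in the same way gives H(Y) = 1.4558 bits and H(X,Y) = 2.4297 bits, so
I(X;Y) = 0.9918 + 1.4558 - 2.4297 = 0.0179 bits ✓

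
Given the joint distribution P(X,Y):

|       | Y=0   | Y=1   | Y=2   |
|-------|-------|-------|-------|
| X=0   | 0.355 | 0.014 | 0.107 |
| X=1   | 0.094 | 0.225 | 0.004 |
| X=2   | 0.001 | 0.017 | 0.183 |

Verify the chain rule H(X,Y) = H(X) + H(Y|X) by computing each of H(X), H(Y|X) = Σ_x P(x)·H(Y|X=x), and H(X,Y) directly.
H(X) = 1.5017 bits, H(Y|X) = 0.8549 bits, H(X,Y) = 2.3566 bits

Marginal of X (row sums):
  P(X=0) = 0.355 + 0.014 + 0.107 = 0.476
  P(X=1) = 0.094 + 0.225 + 0.004 = 0.323
  P(X=2) = 0.001 + 0.017 + 0.183 = 0.201
H(X) = -[0.476·log₂(0.476) + 0.323·log₂(0.323) + 0.201·log₂(0.201)]
  = 0.50978 + 0.52662 + 0.46526 = 1.5017 bits

H(Y|X) = Σ_x P(x)·H(Y|X=x):
  X=0: P(X=0) = 0.476, P(Y|X=0) = (355/476, 1/34, 107/476) → H(Y|X=0) = 0.94926
  X=1: P(X=1) = 0.323, P(Y|X=1) = (94/323, 225/323, 4/323) → H(Y|X=1) = 0.96006
  X=2: P(X=2) = 0.201, P(Y|X=2) = (1/201, 17/201, 61/67) → H(Y|X=2) = 0.46269
H(Y|X) = 0.476·0.94926 + 0.323·0.96006 + 0.201·0.46269 = 0.8549 bits

H(X,Y) = -Σ_{x,y} P(x,y) log₂ P(x,y). Per-cell terms -P(x,y)·log₂P(x,y):
  X=0: 0.53041, 0.08622, 0.34500
  X=1: 0.32065, 0.48420, 0.03186
  X=2: 0.00997, 0.09993, 0.44837
Sum of the 9 terms: H(X,Y) = 2.3566 bits

Chain rule check:
  H(X) + H(Y|X) = 1.5017 + 0.8549 = 2.3566 bits
  H(X,Y) = 2.3566 bits
✓ Chain rule verified.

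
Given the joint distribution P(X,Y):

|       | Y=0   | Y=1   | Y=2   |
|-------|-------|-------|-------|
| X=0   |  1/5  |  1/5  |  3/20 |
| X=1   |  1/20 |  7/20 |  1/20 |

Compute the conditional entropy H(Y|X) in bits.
1.3088 bits

H(Y|X) = H(X,Y) - H(X)

H(X,Y) = -Σ_{x,y} P(x,y) log₂ P(x,y). Per-cell terms -P(x,y)·log₂P(x,y):
  X=0: 0.4644, 0.4644, 0.4105
  X=1: 0.2161, 0.5301, 0.2161
Sum of the 6 terms: H(X,Y) = 2.3016 bits

Marginal of X (row sums):
  P(X=0) = 1/5 + 1/5 + 3/20 = 11/20
  P(X=1) = 1/20 + 7/20 + 1/20 = 9/20
H(X) = -[(11/20)·log₂(11/20) + (9/20)·log₂(9/20)]
  = 0.4744 + 0.5184 = 0.9928 bits

H(Y|X) = H(X,Y) - H(X) = 2.3016 - 0.9928 = 1.3088 bits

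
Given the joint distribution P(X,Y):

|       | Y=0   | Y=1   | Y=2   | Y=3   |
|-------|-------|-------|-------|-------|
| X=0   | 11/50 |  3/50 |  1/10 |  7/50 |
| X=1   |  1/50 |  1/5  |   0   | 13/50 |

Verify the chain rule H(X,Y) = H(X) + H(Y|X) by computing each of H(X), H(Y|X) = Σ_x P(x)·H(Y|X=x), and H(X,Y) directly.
H(X) = 0.9988 bits, H(Y|X) = 1.5371 bits, H(X,Y) = 2.5360 bits

Marginal of X (row sums):
  P(X=0) = 11/50 + 3/50 + 1/10 + 7/50 = 13/25
  P(X=1) = 1/50 + 1/5 + 0 + 13/50 = 12/25
H(X) = -[(13/25)·log₂(13/25) + (12/25)·log₂(12/25)]
  = 0.490577 + 0.508269 = 0.9988 bits

H(Y|X) = Σ_x P(x)·H(Y|X=x):
  X=0: P(X=0) = 13/25, P(Y|X=0) = (11/26, 3/26, 5/26, 7/26) → H(Y|X=0) = 1.851603
  X=1: P(X=1) = 12/25, P(Y|X=1) = (1/24, 5/12, 0, 13/24) → H(Y|X=1) = 1.196421
H(Y|X) = (13/25)·1.851603 + (12/25)·1.196421 = 1.5371 bits

H(X,Y) = -Σ_{x,y} P(x,y) log₂ P(x,y). Per-cell terms -P(x,y)·log₂P(x,y):
  X=0: 0.480573, 0.243534, 0.332193, 0.397110
  X=1: 0.112877, 0.464386, 0.000000, 0.505288
  (cells with P = 0 contribute 0)
Sum of the 8 terms: H(X,Y) = 2.5360 bits

Chain rule check:
  H(X) + H(Y|X) = 0.9988 + 1.5371 = 2.5359 bits
  H(X,Y) = 2.5360 bits
✓ Chain rule verified (Δ = 0.0001 is 4-dp rounding noise: each of the three values was rounded independently).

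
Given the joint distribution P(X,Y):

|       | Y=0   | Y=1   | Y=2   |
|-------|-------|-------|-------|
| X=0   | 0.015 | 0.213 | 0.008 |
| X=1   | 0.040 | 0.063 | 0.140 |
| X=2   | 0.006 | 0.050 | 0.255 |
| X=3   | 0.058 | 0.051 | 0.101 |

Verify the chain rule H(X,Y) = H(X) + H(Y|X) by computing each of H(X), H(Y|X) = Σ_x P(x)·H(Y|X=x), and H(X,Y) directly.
H(X) = 1.9844 bits, H(Y|X) = 1.0259 bits, H(X,Y) = 3.0103 bits

Marginal of X (row sums):
  P(X=0) = 0.015 + 0.213 + 0.008 = 0.236
  P(X=1) = 0.040 + 0.063 + 0.140 = 0.243
  P(X=2) = 0.006 + 0.050 + 0.255 = 0.311
  P(X=3) = 0.058 + 0.051 + 0.101 = 0.210
H(X) = -[0.236·log₂(0.236) + 0.243·log₂(0.243) + 0.311·log₂(0.311) + 0.210·log₂(0.210)]
  = 0.49162 + 0.49596 + 0.52404 + 0.47282 = 1.9844 bits

H(Y|X) = Σ_x P(x)·H(Y|X=x):
  X=0: P(X=0) = 0.236, P(Y|X=0) = (15/236, 213/236, 2/59) → H(Y|X=0) = 0.55173
  X=1: P(X=1) = 0.243, P(Y|X=1) = (40/243, 7/27, 140/243) → H(Y|X=1) = 1.39170
  X=2: P(X=2) = 0.311, P(Y|X=2) = (6/311, 50/311, 255/311) → H(Y|X=2) = 0.76867
  X=3: P(X=3) = 0.210, P(Y|X=3) = (29/105, 17/70, 101/210) → H(Y|X=3) = 1.51646
H(Y|X) = 0.236·0.55173 + 0.243·1.39170 + 0.311·0.76867 + 0.210·1.51646 = 1.0259 bits

H(X,Y) = -Σ_{x,y} P(x,y) log₂ P(x,y). Per-cell terms -P(x,y)·log₂P(x,y):
  X=0: 0.09088, 0.47522, 0.05573
  X=1: 0.18575, 0.25128, 0.39711
  X=2: 0.04428, 0.21610, 0.50271
  X=3: 0.23825, 0.21896, 0.33406
Sum of the 12 terms: H(X,Y) = 3.0103 bits

Chain rule check:
  H(X) + H(Y|X) = 1.9844 + 1.0259 = 3.0103 bits
  H(X,Y) = 3.0103 bits
✓ Chain rule verified.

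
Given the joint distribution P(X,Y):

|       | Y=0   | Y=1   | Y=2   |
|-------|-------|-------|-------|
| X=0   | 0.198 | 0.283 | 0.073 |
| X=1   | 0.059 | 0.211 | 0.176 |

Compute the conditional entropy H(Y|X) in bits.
1.4177 bits

H(Y|X) = H(X,Y) - H(X)

H(X,Y) = -Σ_{x,y} P(x,y) log₂ P(x,y). Per-cell terms -P(x,y)·log₂P(x,y):
  X=0: 0.46261, 0.51538, 0.27565
  X=1: 0.24091, 0.47363, 0.44112
Sum of the 6 terms: H(X,Y) = 2.4093 bits

Marginal of X (row sums):
  P(X=0) = 0.198 + 0.283 + 0.073 = 0.554
  P(X=1) = 0.059 + 0.211 + 0.176 = 0.446
H(X) = -[0.554·log₂(0.554) + 0.446·log₂(0.446)]
  = 0.47203 + 0.51954 = 0.9916 bits

H(Y|X) = H(X,Y) - H(X) = 2.4093 - 0.9916 = 1.4177 bits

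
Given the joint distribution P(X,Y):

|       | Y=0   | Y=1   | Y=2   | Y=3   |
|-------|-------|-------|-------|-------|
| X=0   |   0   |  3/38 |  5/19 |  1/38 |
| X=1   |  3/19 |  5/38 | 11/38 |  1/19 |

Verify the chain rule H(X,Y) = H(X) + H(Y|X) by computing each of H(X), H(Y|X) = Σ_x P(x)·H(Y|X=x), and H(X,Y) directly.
H(X) = 0.9495 bits, H(Y|X) = 1.5314 bits, H(X,Y) = 2.4809 bits

Marginal of X (row sums):
  P(X=0) = 0 + 3/38 + 5/19 + 1/38 = 7/19
  P(X=1) = 3/19 + 5/38 + 11/38 + 1/19 = 12/19
H(X) = -[(7/19)·log₂(7/19) + (12/19)·log₂(12/19)]
  = 0.530737 + 0.418715 = 0.9495 bits

H(Y|X) = Σ_x P(x)·H(Y|X=x):
  X=0: P(X=0) = 7/19, P(Y|X=0) = (0, 3/14, 5/7, 1/14) → H(Y|X=0) = 1.094914
  X=1: P(X=1) = 12/19, P(Y|X=1) = (1/4, 5/24, 11/24, 1/12) → H(Y|X=1) = 1.786081
H(Y|X) = (7/19)·1.094914 + (12/19)·1.786081 = 1.5314 bits

H(X,Y) = -Σ_{x,y} P(x,y) log₂ P(x,y). Per-cell terms -P(x,y)·log₂P(x,y):
  X=0: 0.000000, 0.289181, 0.506842, 0.138103
  X=1: 0.420468, 0.385000, 0.517722, 0.223575
  (cells with P = 0 contribute 0)
Sum of the 8 terms: H(X,Y) = 2.4809 bits

Chain rule check:
  H(X) + H(Y|X) = 0.9495 + 1.5314 = 2.4809 bits
  H(X,Y) = 2.4809 bits
✓ Chain rule verified.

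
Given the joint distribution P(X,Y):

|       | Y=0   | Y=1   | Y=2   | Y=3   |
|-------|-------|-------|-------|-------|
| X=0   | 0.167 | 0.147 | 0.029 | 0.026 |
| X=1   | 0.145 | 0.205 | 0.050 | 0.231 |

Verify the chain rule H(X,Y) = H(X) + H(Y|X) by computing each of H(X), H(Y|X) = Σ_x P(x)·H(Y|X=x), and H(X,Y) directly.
H(X) = 0.9499 bits, H(Y|X) = 1.7500 bits, H(X,Y) = 2.6999 bits

Marginal of X (row sums):
  P(X=0) = 0.167 + 0.147 + 0.029 + 0.026 = 0.369
  P(X=1) = 0.145 + 0.205 + 0.050 + 0.231 = 0.631
H(X) = -[0.369·log₂(0.369) + 0.631·log₂(0.631)]
  = 0.5307 + 0.4192 = 0.9499 bits

H(Y|X) = Σ_x P(x)·H(Y|X=x):
  X=0: P(X=0) = 0.369, P(Y|X=0) = (167/369, 49/123, 29/369, 26/369) → H(Y|X=0) = 1.6046
  X=1: P(X=1) = 0.631, P(Y|X=1) = (145/631, 205/631, 50/631, 231/631) → H(Y|X=1) = 1.8351
H(Y|X) = 0.369·1.6046 + 0.631·1.8351 = 1.7500 bits

H(X,Y) = -Σ_{x,y} P(x,y) log₂ P(x,y). Per-cell terms -P(x,y)·log₂P(x,y):
  X=0: 0.4312, 0.4066, 0.1481, 0.1369
  X=1: 0.4040, 0.4687, 0.2161, 0.4883
Sum of the 8 terms: H(X,Y) = 2.6999 bits

Chain rule check:
  H(X) + H(Y|X) = 0.9499 + 1.7500 = 2.6999 bits
  H(X,Y) = 2.6999 bits
✓ Chain rule verified.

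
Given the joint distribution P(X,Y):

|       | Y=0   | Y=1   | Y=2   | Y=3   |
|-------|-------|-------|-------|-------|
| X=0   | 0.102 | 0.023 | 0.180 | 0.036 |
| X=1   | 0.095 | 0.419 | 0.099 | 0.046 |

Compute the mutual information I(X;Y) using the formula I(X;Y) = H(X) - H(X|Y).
0.2557 bits

I(X;Y) = H(X) - H(X|Y)

Marginal of X (row sums):
  P(X=0) = 0.102 + 0.023 + 0.180 + 0.036 = 0.341
  P(X=1) = 0.095 + 0.419 + 0.099 + 0.046 = 0.659
H(X) = -[0.341·log₂(0.341) + 0.659·log₂(0.659)]
  = 0.5293 + 0.3965 = 0.9258 bits

Marginal of Y (column sums):
  P(Y=0) = 0.102 + 0.095 = 0.197
  P(Y=1) = 0.023 + 0.419 = 0.442
  P(Y=2) = 0.180 + 0.099 = 0.279
  P(Y=3) = 0.036 + 0.046 = 0.082
H(X|Y) = Σ_y P(y)·H(X|Y=y):
  Y=0: P(Y=0) = 0.197, P(X|Y=0) = (102/197, 95/197) → H(X|Y=0) = 0.9991
  Y=1: P(Y=1) = 0.442, P(X|Y=1) = (23/442, 419/442) → H(X|Y=1) = 0.2950
  Y=2: P(Y=2) = 0.279, P(X|Y=2) = (20/31, 11/31) → H(X|Y=2) = 0.9383
  Y=3: P(Y=3) = 0.082, P(X|Y=3) = (18/41, 23/41) → H(X|Y=3) = 0.9892
H(X|Y) = 0.197·0.9991 + 0.442·0.2950 + 0.279·0.9383 + 0.082·0.9892 = 0.6701 bits

I(X;Y) = H(X) - H(X|Y) = 0.9258 - 0.6701 = 0.2557 bits

Cross-check via I(X;Y) = H(X) + H(Y) - H(X,Y): computing H(Y) from the column sums and H(X,Y) from the 8 cells in the same way gives H(Y) = 1.7920 bits and H(X,Y) = 2.4621 bits, so
I(X;Y) = 0.9258 + 1.7920 - 2.4621 = 0.2557 bits ✓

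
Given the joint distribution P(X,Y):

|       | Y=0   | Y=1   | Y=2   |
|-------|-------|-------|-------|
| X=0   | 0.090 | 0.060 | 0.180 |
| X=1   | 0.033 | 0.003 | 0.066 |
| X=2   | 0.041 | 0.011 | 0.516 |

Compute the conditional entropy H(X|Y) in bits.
1.1964 bits

H(X|Y) = H(X,Y) - H(Y)

H(X,Y) = -Σ_{x,y} P(x,y) log₂ P(x,y). Per-cell terms -P(x,y)·log₂P(x,y):
  X=0: 0.31265, 0.24353, 0.44531
  X=1: 0.16241, 0.02514, 0.25881
  X=2: 0.18894, 0.07157, 0.49255
Sum of the 9 terms: H(X,Y) = 2.2009 bits

Marginal of Y (column sums):
  P(Y=0) = 0.090 + 0.033 + 0.041 = 0.164
  P(Y=1) = 0.060 + 0.003 + 0.011 = 0.074
  P(Y=2) = 0.180 + 0.066 + 0.516 = 0.762
H(Y) = -[0.164·log₂(0.164) + 0.074·log₂(0.074) + 0.762·log₂(0.762)]
  = 0.42775 + 0.27797 + 0.29881 = 1.0045 bits

H(X|Y) = H(X,Y) - H(Y) = 2.2009 - 1.0045 = 1.1964 bits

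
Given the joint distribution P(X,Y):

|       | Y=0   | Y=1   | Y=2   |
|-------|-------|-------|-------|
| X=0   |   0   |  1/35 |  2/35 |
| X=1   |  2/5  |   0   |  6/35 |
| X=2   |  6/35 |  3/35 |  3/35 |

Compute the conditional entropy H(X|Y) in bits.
1.0474 bits

H(X|Y) = H(X,Y) - H(Y)

H(X,Y) = -Σ_{x,y} P(x,y) log₂ P(x,y). Per-cell terms -P(x,y)·log₂P(x,y):
  X=0: 0.00000, 0.14655, 0.23596
  X=1: 0.52877, 0.00000, 0.43617
  X=2: 0.43617, 0.30380, 0.30380
  (cells with P = 0 contribute 0)
Sum of the 9 terms: H(X,Y) = 2.3912 bits

Marginal of Y (column sums):
  P(Y=0) = 0 + 2/5 + 6/35 = 4/7
  P(Y=1) = 1/35 + 0 + 3/35 = 4/35
  P(Y=2) = 2/35 + 6/35 + 3/35 = 11/35
H(Y) = -[(4/7)·log₂(4/7) + (4/35)·log₂(4/35) + (11/35)·log₂(11/35)]
  = 0.46135 + 0.35763 + 0.52481 = 1.3438 bits

H(X|Y) = H(X,Y) - H(Y) = 2.3912 - 1.3438 = 1.0474 bits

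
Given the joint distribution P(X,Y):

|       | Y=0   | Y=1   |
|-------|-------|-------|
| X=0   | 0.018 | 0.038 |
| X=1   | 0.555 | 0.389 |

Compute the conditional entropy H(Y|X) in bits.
0.9736 bits

H(Y|X) = H(X,Y) - H(X)

H(X,Y) = -Σ_{x,y} P(x,y) log₂ P(x,y). Per-cell terms -P(x,y)·log₂P(x,y):
  X=0: 0.104325, 0.179279
  X=1: 0.471439, 0.529879
Sum of the 4 terms: H(X,Y) = 1.28492 bits

Marginal of X (row sums):
  P(X=0) = 0.018 + 0.038 = 0.056
  P(X=1) = 0.555 + 0.389 = 0.944
H(X) = -[0.056·log₂(0.056) + 0.944·log₂(0.944)]
  = 0.232872 + 0.078485 = 0.31136 bits

H(Y|X) = H(X,Y) - H(X) = 1.28492 - 0.31136 = 0.9736 bits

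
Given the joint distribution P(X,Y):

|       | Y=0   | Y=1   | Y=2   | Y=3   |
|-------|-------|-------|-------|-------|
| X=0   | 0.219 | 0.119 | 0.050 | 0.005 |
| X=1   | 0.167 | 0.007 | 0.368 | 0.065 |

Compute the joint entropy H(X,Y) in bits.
2.3680 bits

H(X,Y) = -Σ_{x,y} P(x,y) log₂ P(x,y). Per-cell terms -P(x,y)·log₂P(x,y):
  X=0: 0.47983, 0.36545, 0.21610, 0.03822
  X=1: 0.43121, 0.05011, 0.53074, 0.25632
Sum of the 8 terms: H(X,Y) = 2.3680 bits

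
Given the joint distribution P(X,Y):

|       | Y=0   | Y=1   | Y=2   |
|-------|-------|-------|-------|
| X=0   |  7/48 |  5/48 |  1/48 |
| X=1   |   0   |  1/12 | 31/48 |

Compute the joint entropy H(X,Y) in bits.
1.5674 bits

H(X,Y) = -Σ_{x,y} P(x,y) log₂ P(x,y). Per-cell terms -P(x,y)·log₂P(x,y):
  X=0: 0.40507, 0.33990, 0.11635
  X=1: 0.00000, 0.29875, 0.40737
  (cells with P = 0 contribute 0)
Sum of the 6 terms: H(X,Y) = 1.5674 bits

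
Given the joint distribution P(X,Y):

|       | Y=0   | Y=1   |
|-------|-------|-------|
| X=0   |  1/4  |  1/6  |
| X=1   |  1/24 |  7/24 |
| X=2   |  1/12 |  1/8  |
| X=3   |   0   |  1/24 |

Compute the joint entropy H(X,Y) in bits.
2.5051 bits

H(X,Y) = -Σ_{x,y} P(x,y) log₂ P(x,y). Per-cell terms -P(x,y)·log₂P(x,y):
  X=0: 0.50000, 0.43083
  X=1: 0.19104, 0.51847
  X=2: 0.29875, 0.37500
  X=3: 0.00000, 0.19104
  (cells with P = 0 contribute 0)
Sum of the 8 terms: H(X,Y) = 2.5051 bits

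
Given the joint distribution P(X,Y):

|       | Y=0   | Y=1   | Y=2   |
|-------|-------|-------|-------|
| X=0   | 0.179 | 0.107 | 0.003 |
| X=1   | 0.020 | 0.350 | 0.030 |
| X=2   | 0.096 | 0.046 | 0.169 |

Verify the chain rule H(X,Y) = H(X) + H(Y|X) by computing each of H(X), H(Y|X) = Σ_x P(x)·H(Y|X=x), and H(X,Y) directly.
H(X) = 1.5704 bits, H(Y|X) = 1.0012 bits, H(X,Y) = 2.5715 bits

Marginal of X (row sums):
  P(X=0) = 0.179 + 0.107 + 0.003 = 0.289
  P(X=1) = 0.020 + 0.350 + 0.030 = 0.400
  P(X=2) = 0.096 + 0.046 + 0.169 = 0.311
H(X) = -[0.289·log₂(0.289) + 0.400·log₂(0.400) + 0.311·log₂(0.311)]
  = 0.51756 + 0.52877 + 0.52404 = 1.5704 bits

H(Y|X) = Σ_x P(x)·H(Y|X=x):
  X=0: P(X=0) = 0.289, P(Y|X=0) = (179/289, 107/289, 3/289) → H(Y|X=0) = 1.02719
  X=1: P(X=1) = 0.400, P(Y|X=1) = (1/20, 7/8, 3/40) → H(Y|X=1) = 0.66493
  X=2: P(X=2) = 0.311, P(Y|X=2) = (96/311, 46/311, 169/311) → H(Y|X=2) = 1.40942
H(Y|X) = 0.289·1.02719 + 0.400·0.66493 + 0.311·1.40942 = 1.0012 bits

H(X,Y) = -Σ_{x,y} P(x,y) log₂ P(x,y). Per-cell terms -P(x,y)·log₂P(x,y):
  X=0: 0.44427, 0.34500, 0.02514
  X=1: 0.11288, 0.53010, 0.15177
  X=2: 0.32456, 0.20434, 0.43347
Sum of the 9 terms: H(X,Y) = 2.5715 bits

Chain rule check:
  H(X) + H(Y|X) = 1.5704 + 1.0012 = 2.5716 bits
  H(X,Y) = 2.5715 bits
✓ Chain rule verified (Δ = 0.0001 is 4-dp rounding noise: each of the three values was rounded independently).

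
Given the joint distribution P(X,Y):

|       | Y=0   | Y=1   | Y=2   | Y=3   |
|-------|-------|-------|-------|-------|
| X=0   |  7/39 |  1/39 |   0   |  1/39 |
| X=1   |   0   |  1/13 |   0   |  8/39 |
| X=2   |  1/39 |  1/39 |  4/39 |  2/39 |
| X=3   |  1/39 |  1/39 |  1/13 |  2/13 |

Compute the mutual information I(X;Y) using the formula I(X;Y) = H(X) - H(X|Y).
0.5894 bits

I(X;Y) = H(X) - H(X|Y)

Marginal of X (row sums):
  P(X=0) = 7/39 + 1/39 + 0 + 1/39 = 3/13
  P(X=1) = 0 + 1/13 + 0 + 8/39 = 11/39
  P(X=2) = 1/39 + 1/39 + 4/39 + 2/39 = 8/39
  P(X=3) = 1/39 + 1/39 + 1/13 + 2/13 = 11/39
H(X) = -[(3/13)·log₂(3/13) + (11/39)·log₂(11/39) + (8/39)·log₂(8/39) + (11/39)·log₂(11/39)]
  = 0.4882 + 0.5150 + 0.4688 + 0.5150 = 1.9870 bits

Marginal of Y (column sums):
  P(Y=0) = 7/39 + 0 + 1/39 + 1/39 = 3/13
  P(Y=1) = 1/39 + 1/13 + 1/39 + 1/39 = 2/13
  P(Y=2) = 0 + 0 + 4/39 + 1/13 = 7/39
  P(Y=3) = 1/39 + 8/39 + 2/39 + 2/13 = 17/39
H(X|Y) = Σ_y P(y)·H(X|Y=y):
  Y=0: P(Y=0) = 3/13, P(X|Y=0) = (7/9, 0, 1/9, 1/9) → H(X|Y=0) = 0.9864
  Y=1: P(Y=1) = 2/13, P(X|Y=1) = (1/6, 1/2, 1/6, 1/6) → H(X|Y=1) = 1.7925
  Y=2: P(Y=2) = 7/39, P(X|Y=2) = (0, 0, 4/7, 3/7) → H(X|Y=2) = 0.9852
  Y=3: P(Y=3) = 17/39, P(X|Y=3) = (1/17, 8/17, 2/17, 6/17) → H(X|Y=3) = 1.6457
H(X|Y) = (3/13)·0.9864 + (2/13)·1.7925 + (7/39)·0.9852 + (17/39)·1.6457 = 1.3976 bits

I(X;Y) = H(X) - H(X|Y) = 1.9870 - 1.3976 = 0.5894 bits

Cross-check via I(X;Y) = H(X) + H(Y) - H(X,Y): computing H(Y) from the column sums and H(X,Y) from the 16 cells in the same way gives H(Y) = 1.8706 bits and H(X,Y) = 3.2682 bits, so
I(X;Y) = 1.9870 + 1.8706 - 3.2682 = 0.5894 bits ✓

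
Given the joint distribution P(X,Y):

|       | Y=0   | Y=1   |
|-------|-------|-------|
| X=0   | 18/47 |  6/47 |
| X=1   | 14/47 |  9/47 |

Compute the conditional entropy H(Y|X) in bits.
0.8868 bits

H(Y|X) = H(X,Y) - H(X)

H(X,Y) = -Σ_{x,y} P(x,y) log₂ P(x,y). Per-cell terms -P(x,y)·log₂P(x,y):
  X=0: 0.53030, 0.37910
  X=1: 0.52045, 0.45664
Sum of the 4 terms: H(X,Y) = 1.8865 bits

Marginal of X (row sums):
  P(X=0) = 18/47 + 6/47 = 24/47
  P(X=1) = 14/47 + 9/47 = 23/47
H(X) = -[(24/47)·log₂(24/47) + (23/47)·log₂(23/47)]
  = 0.49513 + 0.50455 = 0.9997 bits

H(Y|X) = H(X,Y) - H(X) = 1.8865 - 0.9997 = 0.8868 bits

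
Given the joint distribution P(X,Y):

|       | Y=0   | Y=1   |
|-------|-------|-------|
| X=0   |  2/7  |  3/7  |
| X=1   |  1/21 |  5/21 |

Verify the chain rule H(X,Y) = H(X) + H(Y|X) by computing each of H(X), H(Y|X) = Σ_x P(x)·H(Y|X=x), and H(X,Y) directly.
H(X) = 0.8631 bits, H(Y|X) = 0.8793 bits, H(X,Y) = 1.7424 bits

Marginal of X (row sums):
  P(X=0) = 2/7 + 3/7 = 5/7
  P(X=1) = 1/21 + 5/21 = 2/7
H(X) = -[(5/7)·log₂(5/7) + (2/7)·log₂(2/7)]
  = 0.3467 + 0.5164 = 0.8631 bits

H(Y|X) = Σ_x P(x)·H(Y|X=x):
  X=0: P(X=0) = 5/7, P(Y|X=0) = (2/5, 3/5) → H(Y|X=0) = 0.9710
  X=1: P(X=1) = 2/7, P(Y|X=1) = (1/6, 5/6) → H(Y|X=1) = 0.6500
H(Y|X) = (5/7)·0.9710 + (2/7)·0.6500 = 0.8793 bits

H(X,Y) = -Σ_{x,y} P(x,y) log₂ P(x,y). Per-cell terms -P(x,y)·log₂P(x,y):
  X=0: 0.5164, 0.5239
  X=1: 0.2092, 0.4929
Sum of the 4 terms: H(X,Y) = 1.7424 bits

Chain rule check:
  H(X) + H(Y|X) = 0.8631 + 0.8793 = 1.7424 bits
  H(X,Y) = 1.7424 bits
✓ Chain rule verified.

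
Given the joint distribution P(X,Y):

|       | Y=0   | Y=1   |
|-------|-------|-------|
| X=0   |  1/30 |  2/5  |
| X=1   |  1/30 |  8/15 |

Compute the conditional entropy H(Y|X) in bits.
0.3524 bits

H(Y|X) = H(X,Y) - H(X)

H(X,Y) = -Σ_{x,y} P(x,y) log₂ P(x,y). Per-cell terms -P(x,y)·log₂P(x,y):
  X=0: 0.163563, 0.528771
  X=1: 0.163563, 0.483675
Sum of the 4 terms: H(X,Y) = 1.33957 bits

Marginal of X (row sums):
  P(X=0) = 1/30 + 2/5 = 13/30
  P(X=1) = 1/30 + 8/15 = 17/30
H(X) = -[(13/30)·log₂(13/30) + (17/30)·log₂(17/30)]
  = 0.522795 + 0.464342 = 0.98714 bits

H(Y|X) = H(X,Y) - H(X) = 1.33957 - 0.98714 = 0.3524 bits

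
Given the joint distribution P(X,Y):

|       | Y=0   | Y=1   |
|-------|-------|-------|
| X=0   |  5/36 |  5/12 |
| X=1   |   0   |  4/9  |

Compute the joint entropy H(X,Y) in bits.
1.4418 bits

H(X,Y) = -Σ_{x,y} P(x,y) log₂ P(x,y). Per-cell terms -P(x,y)·log₂P(x,y):
  X=0: 0.39556, 0.52626
  X=1: 0.00000, 0.51997
  (cells with P = 0 contribute 0)
Sum of the 4 terms: H(X,Y) = 1.4418 bits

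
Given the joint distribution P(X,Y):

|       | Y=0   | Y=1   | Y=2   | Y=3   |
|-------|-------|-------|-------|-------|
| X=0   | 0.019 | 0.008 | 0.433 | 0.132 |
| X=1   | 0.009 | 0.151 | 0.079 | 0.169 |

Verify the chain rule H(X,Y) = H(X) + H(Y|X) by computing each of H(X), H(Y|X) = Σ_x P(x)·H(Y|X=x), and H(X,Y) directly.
H(X) = 0.9754 bits, H(Y|X) = 1.2932 bits, H(X,Y) = 2.2686 bits

Marginal of X (row sums):
  P(X=0) = 0.019 + 0.008 + 0.433 + 0.132 = 0.592
  P(X=1) = 0.009 + 0.151 + 0.079 + 0.169 = 0.408
H(X) = -[0.592·log₂(0.592) + 0.408·log₂(0.408)]
  = 0.4477 + 0.5277 = 0.9754 bits

H(Y|X) = Σ_x P(x)·H(Y|X=x):
  X=0: P(X=0) = 0.592, P(Y|X=0) = (19/592, 1/74, 433/592, 33/148) → H(Y|X=0) = 1.0559
  X=1: P(X=1) = 0.408, P(Y|X=1) = (3/136, 151/408, 79/408, 169/408) → H(Y|X=1) = 1.6374
H(Y|X) = 0.592·1.0559 + 0.408·1.6374 = 1.2932 bits

H(X,Y) = -Σ_{x,y} P(x,y) log₂ P(x,y). Per-cell terms -P(x,y)·log₂P(x,y):
  X=0: 0.1086, 0.0557, 0.5229, 0.3856
  X=1: 0.0612, 0.4118, 0.2893, 0.4335
Sum of the 8 terms: H(X,Y) = 2.2686 bits

Chain rule check:
  H(X) + H(Y|X) = 0.9754 + 1.2932 = 2.2686 bits
  H(X,Y) = 2.2686 bits
✓ Chain rule verified.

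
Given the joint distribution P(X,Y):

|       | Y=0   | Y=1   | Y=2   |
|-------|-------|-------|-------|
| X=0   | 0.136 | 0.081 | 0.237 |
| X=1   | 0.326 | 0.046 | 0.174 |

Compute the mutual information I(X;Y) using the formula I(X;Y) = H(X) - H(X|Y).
0.0660 bits

I(X;Y) = H(X) - H(X|Y)

Marginal of X (row sums):
  P(X=0) = 0.136 + 0.081 + 0.237 = 0.454
  P(X=1) = 0.326 + 0.046 + 0.174 = 0.546
H(X) = -[0.454·log₂(0.454) + 0.546·log₂(0.546)]
  = 0.5172 + 0.4767 = 0.9939 bits

Marginal of Y (column sums):
  P(Y=0) = 0.136 + 0.326 = 0.462
  P(Y=1) = 0.081 + 0.046 = 0.127
  P(Y=2) = 0.237 + 0.174 = 0.411
H(X|Y) = Σ_y P(y)·H(X|Y=y):
  Y=0: P(Y=0) = 0.462, P(X|Y=0) = (68/231, 163/231) → H(X|Y=0) = 0.8743
  Y=1: P(Y=1) = 0.127, P(X|Y=1) = (81/127, 46/127) → H(X|Y=1) = 0.9445
  Y=2: P(Y=2) = 0.411, P(X|Y=2) = (79/137, 58/137) → H(X|Y=2) = 0.9830
H(X|Y) = 0.462·0.8743 + 0.127·0.9445 + 0.411·0.9830 = 0.9279 bits

I(X;Y) = H(X) - H(X|Y) = 0.9939 - 0.9279 = 0.0660 bits

Cross-check via I(X;Y) = H(X) + H(Y) - H(X,Y): computing H(Y) from the column sums and H(X,Y) from the 6 cells in the same way gives H(Y) = 1.4200 bits and H(X,Y) = 2.3479 bits, so
I(X;Y) = 0.9939 + 1.4200 - 2.3479 = 0.0660 bits ✓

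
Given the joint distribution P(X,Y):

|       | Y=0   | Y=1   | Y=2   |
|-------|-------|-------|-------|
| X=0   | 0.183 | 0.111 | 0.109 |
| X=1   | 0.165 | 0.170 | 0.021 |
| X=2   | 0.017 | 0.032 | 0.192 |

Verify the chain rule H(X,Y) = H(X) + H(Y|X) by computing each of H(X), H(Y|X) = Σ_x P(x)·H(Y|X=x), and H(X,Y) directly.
H(X) = 1.5536 bits, H(Y|X) = 1.2918 bits, H(X,Y) = 2.8454 bits

Marginal of X (row sums):
  P(X=0) = 0.183 + 0.111 + 0.109 = 0.403
  P(X=1) = 0.165 + 0.170 + 0.021 = 0.356
  P(X=2) = 0.017 + 0.032 + 0.192 = 0.241
H(X) = -[0.403·log₂(0.403) + 0.356·log₂(0.356) + 0.241·log₂(0.241)]
  = 0.52839 + 0.53046 + 0.49475 = 1.5536 bits

H(Y|X) = Σ_x P(x)·H(Y|X=x):
  X=0: P(X=0) = 0.403, P(Y|X=0) = (183/403, 111/403, 109/403) → H(Y|X=0) = 1.53978
  X=1: P(X=1) = 0.356, P(Y|X=1) = (165/356, 85/178, 21/356) → H(Y|X=1) = 1.26428
  X=2: P(X=2) = 0.241, P(Y|X=2) = (17/241, 32/241, 192/241) → H(Y|X=2) = 0.91787
H(Y|X) = 0.403·1.53978 + 0.356·1.26428 + 0.241·0.91787 = 1.2918 bits

H(X,Y) = -Σ_{x,y} P(x,y) log₂ P(x,y). Per-cell terms -P(x,y)·log₂P(x,y):
  X=0: 0.44837, 0.35202, 0.34854
  X=1: 0.42891, 0.43459, 0.11704
  X=2: 0.09993, 0.15891, 0.45712
Sum of the 9 terms: H(X,Y) = 2.8454 bits

Chain rule check:
  H(X) + H(Y|X) = 1.5536 + 1.2918 = 2.8454 bits
  H(X,Y) = 2.8454 bits
✓ Chain rule verified.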